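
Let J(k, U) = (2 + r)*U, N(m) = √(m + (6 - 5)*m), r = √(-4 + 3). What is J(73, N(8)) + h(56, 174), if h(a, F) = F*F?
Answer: 30284 + 4*I ≈ 30284.0 + 4.0*I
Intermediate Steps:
r = I (r = √(-1) = I ≈ 1.0*I)
N(m) = √2*√m (N(m) = √(m + 1*m) = √(m + m) = √(2*m) = √2*√m)
J(k, U) = U*(2 + I) (J(k, U) = (2 + I)*U = U*(2 + I))
h(a, F) = F²
J(73, N(8)) + h(56, 174) = (√2*√8)*(2 + I) + 174² = (√2*(2*√2))*(2 + I) + 30276 = 4*(2 + I) + 30276 = (8 + 4*I) + 30276 = 30284 + 4*I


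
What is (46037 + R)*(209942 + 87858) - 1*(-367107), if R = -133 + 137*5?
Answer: 13874571307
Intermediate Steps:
R = 552 (R = -133 + 685 = 552)
(46037 + R)*(209942 + 87858) - 1*(-367107) = (46037 + 552)*(209942 + 87858) - 1*(-367107) = 46589*297800 + 367107 = 13874204200 + 367107 = 13874571307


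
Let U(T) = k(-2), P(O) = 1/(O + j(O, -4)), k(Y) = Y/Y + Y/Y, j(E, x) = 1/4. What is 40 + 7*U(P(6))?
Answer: 54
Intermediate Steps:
j(E, x) = 1/4
k(Y) = 2 (k(Y) = 1 + 1 = 2)
P(O) = 1/(1/4 + O) (P(O) = 1/(O + 1/4) = 1/(1/4 + O))
U(T) = 2
40 + 7*U(P(6)) = 40 + 7*2 = 40 + 14 = 54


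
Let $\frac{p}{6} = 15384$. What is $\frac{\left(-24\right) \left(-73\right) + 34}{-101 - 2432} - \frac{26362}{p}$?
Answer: $- \frac{115814945}{116903016} \approx -0.99069$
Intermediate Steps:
$p = 92304$ ($p = 6 \cdot 15384 = 92304$)
$\frac{\left(-24\right) \left(-73\right) + 34}{-101 - 2432} - \frac{26362}{p} = \frac{\left(-24\right) \left(-73\right) + 34}{-101 - 2432} - \frac{26362}{92304} = \frac{1752 + 34}{-101 - 2432} - \frac{13181}{46152} = \frac{1786}{-2533} - \frac{13181}{46152} = 1786 \left(- \frac{1}{2533}\right) - \frac{13181}{46152} = - \frac{1786}{2533} - \frac{13181}{46152} = - \frac{115814945}{116903016}$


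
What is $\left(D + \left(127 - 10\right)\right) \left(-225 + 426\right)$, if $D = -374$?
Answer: $-51657$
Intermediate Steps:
$\left(D + \left(127 - 10\right)\right) \left(-225 + 426\right) = \left(-374 + \left(127 - 10\right)\right) \left(-225 + 426\right) = \left(-374 + 117\right) 201 = \left(-257\right) 201 = -51657$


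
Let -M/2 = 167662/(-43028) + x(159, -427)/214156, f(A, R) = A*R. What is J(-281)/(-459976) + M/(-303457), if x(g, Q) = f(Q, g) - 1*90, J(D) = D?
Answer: 4261524127562089/7308042611176359976 ≈ 0.00058313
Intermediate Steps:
x(g, Q) = -90 + Q*g (x(g, Q) = Q*g - 1*90 = Q*g - 90 = -90 + Q*g)
M = 9707748949/1151838046 (M = -2*(167662/(-43028) + (-90 - 427*159)/214156) = -2*(167662*(-1/43028) + (-90 - 67893)*(1/214156)) = -2*(-83831/21514 - 67983*1/214156) = -2*(-83831/21514 - 67983/214156) = -2*(-9707748949/2303676092) = 9707748949/1151838046 ≈ 8.4281)
J(-281)/(-459976) + M/(-303457) = -281/(-459976) + (9707748949/1151838046)/(-303457) = -281*(-1/459976) + (9707748949/1151838046)*(-1/303457) = 281/459976 - 9707748949/349533317925022 = 4261524127562089/7308042611176359976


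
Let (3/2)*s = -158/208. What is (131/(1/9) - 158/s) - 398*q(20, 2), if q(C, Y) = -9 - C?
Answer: 13033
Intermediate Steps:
s = -79/156 (s = 2*(-158/208)/3 = 2*(-158*1/208)/3 = (2/3)*(-79/104) = -79/156 ≈ -0.50641)
(131/(1/9) - 158/s) - 398*q(20, 2) = (131/(1/9) - 158/(-79/156)) - 398*(-9 - 1*20) = (131/(1/9) - 158*(-156/79)) - 398*(-9 - 20) = (131*9 + 312) - 398*(-29) = (1179 + 312) + 11542 = 1491 + 11542 = 13033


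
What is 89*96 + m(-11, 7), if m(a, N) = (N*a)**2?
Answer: 14473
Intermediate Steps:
m(a, N) = N**2*a**2
89*96 + m(-11, 7) = 89*96 + 7**2*(-11)**2 = 8544 + 49*121 = 8544 + 5929 = 14473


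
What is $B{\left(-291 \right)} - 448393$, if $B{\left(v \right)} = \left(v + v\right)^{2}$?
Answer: $-109669$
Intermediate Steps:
$B{\left(v \right)} = 4 v^{2}$ ($B{\left(v \right)} = \left(2 v\right)^{2} = 4 v^{2}$)
$B{\left(-291 \right)} - 448393 = 4 \left(-291\right)^{2} - 448393 = 4 \cdot 84681 - 448393 = 338724 - 448393 = -109669$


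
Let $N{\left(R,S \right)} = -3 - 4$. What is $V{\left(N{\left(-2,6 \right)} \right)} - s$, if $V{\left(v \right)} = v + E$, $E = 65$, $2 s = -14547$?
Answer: $\frac{14663}{2} \approx 7331.5$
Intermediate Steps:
$s = - \frac{14547}{2}$ ($s = \frac{1}{2} \left(-14547\right) = - \frac{14547}{2} \approx -7273.5$)
$N{\left(R,S \right)} = -7$ ($N{\left(R,S \right)} = -3 - 4 = -7$)
$V{\left(v \right)} = 65 + v$ ($V{\left(v \right)} = v + 65 = 65 + v$)
$V{\left(N{\left(-2,6 \right)} \right)} - s = \left(65 - 7\right) - - \frac{14547}{2} = 58 + \frac{14547}{2} = \frac{14663}{2}$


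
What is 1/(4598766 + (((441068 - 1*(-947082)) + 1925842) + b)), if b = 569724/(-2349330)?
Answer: 391555/3098279863736 ≈ 1.2638e-7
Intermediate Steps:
b = -94954/391555 (b = 569724*(-1/2349330) = -94954/391555 ≈ -0.24250)
1/(4598766 + (((441068 - 1*(-947082)) + 1925842) + b)) = 1/(4598766 + (((441068 - 1*(-947082)) + 1925842) - 94954/391555)) = 1/(4598766 + (((441068 + 947082) + 1925842) - 94954/391555)) = 1/(4598766 + ((1388150 + 1925842) - 94954/391555)) = 1/(4598766 + (3313992 - 94954/391555)) = 1/(4598766 + 1297610042606/391555) = 1/(3098279863736/391555) = 391555/3098279863736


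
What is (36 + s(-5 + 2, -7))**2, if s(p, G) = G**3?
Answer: 94249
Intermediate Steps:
(36 + s(-5 + 2, -7))**2 = (36 + (-7)**3)**2 = (36 - 343)**2 = (-307)**2 = 94249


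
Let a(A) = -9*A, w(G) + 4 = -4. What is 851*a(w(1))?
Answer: 61272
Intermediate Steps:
w(G) = -8 (w(G) = -4 - 4 = -8)
851*a(w(1)) = 851*(-9*(-8)) = 851*72 = 61272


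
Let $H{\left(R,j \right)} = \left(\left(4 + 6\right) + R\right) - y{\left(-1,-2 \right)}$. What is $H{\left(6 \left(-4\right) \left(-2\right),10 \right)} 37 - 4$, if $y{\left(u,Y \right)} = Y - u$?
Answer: $2179$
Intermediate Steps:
$H{\left(R,j \right)} = 11 + R$ ($H{\left(R,j \right)} = \left(\left(4 + 6\right) + R\right) - \left(-2 - -1\right) = \left(10 + R\right) - \left(-2 + 1\right) = \left(10 + R\right) - -1 = \left(10 + R\right) + 1 = 11 + R$)
$H{\left(6 \left(-4\right) \left(-2\right),10 \right)} 37 - 4 = \left(11 + 6 \left(-4\right) \left(-2\right)\right) 37 - 4 = \left(11 - -48\right) 37 - 4 = \left(11 + 48\right) 37 - 4 = 59 \cdot 37 - 4 = 2183 - 4 = 2179$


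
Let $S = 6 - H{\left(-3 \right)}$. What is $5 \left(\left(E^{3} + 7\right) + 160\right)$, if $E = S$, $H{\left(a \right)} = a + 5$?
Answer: $1155$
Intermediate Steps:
$H{\left(a \right)} = 5 + a$
$S = 4$ ($S = 6 - \left(5 - 3\right) = 6 - 2 = 4$)
$E = 4$
$5 \left(\left(E^{3} + 7\right) + 160\right) = 5 \left(\left(4^{3} + 7\right) + 160\right) = 5 \left(\left(64 + 7\right) + 160\right) = 5 \left(71 + 160\right) = 5 \cdot 231 = 1155$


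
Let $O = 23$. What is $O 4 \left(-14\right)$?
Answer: $-1288$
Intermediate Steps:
$O 4 \left(-14\right) = 23 \cdot 4 \left(-14\right) = 92 \left(-14\right) = -1288$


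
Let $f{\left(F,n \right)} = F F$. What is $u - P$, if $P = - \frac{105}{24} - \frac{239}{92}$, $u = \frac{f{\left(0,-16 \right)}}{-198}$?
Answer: $\frac{1283}{184} \approx 6.9728$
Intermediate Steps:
$f{\left(F,n \right)} = F^{2}$
$u = 0$ ($u = \frac{0^{2}}{-198} = 0 \left(- \frac{1}{198}\right) = 0$)
$P = - \frac{1283}{184}$ ($P = \left(-105\right) \frac{1}{24} - \frac{239}{92} = - \frac{35}{8} - \frac{239}{92} = - \frac{1283}{184} \approx -6.9728$)
$u - P = 0 - - \frac{1283}{184} = 0 + \frac{1283}{184} = \frac{1283}{184}$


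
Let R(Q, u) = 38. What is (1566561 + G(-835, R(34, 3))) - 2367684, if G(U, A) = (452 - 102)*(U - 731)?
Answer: -1349223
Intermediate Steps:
G(U, A) = -255850 + 350*U (G(U, A) = 350*(-731 + U) = -255850 + 350*U)
(1566561 + G(-835, R(34, 3))) - 2367684 = (1566561 + (-255850 + 350*(-835))) - 2367684 = (1566561 + (-255850 - 292250)) - 2367684 = (1566561 - 548100) - 2367684 = 1018461 - 2367684 = -1349223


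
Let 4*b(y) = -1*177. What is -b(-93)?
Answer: 177/4 ≈ 44.250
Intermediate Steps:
b(y) = -177/4 (b(y) = (-1*177)/4 = (¼)*(-177) = -177/4)
-b(-93) = -1*(-177/4) = 177/4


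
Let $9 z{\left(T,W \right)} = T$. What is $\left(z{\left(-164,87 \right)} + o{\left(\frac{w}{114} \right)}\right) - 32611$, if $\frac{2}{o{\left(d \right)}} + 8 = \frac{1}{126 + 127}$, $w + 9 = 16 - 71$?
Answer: $- \frac{594084803}{18207} \approx -32629.0$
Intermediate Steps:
$z{\left(T,W \right)} = \frac{T}{9}$
$w = -64$ ($w = -9 + \left(16 - 71\right) = -9 - 55 = -64$)
$o{\left(d \right)} = - \frac{506}{2023}$ ($o{\left(d \right)} = \frac{2}{-8 + \frac{1}{126 + 127}} = \frac{2}{-8 + \frac{1}{253}} = \frac{2}{- \frac{2023}{253}} = 2 \left(- \frac{253}{2023}\right) = - \frac{506}{2023}$)
$\left(z{\left(-164,87 \right)} + o{\left(\frac{w}{114} \right)}\right) - 32611 = \left(\frac{1}{9} \left(-164\right) - \frac{506}{2023}\right) - 32611 = \left(- \frac{164}{9} - \frac{506}{2023}\right) - 32611 = - \frac{336326}{18207} - 32611 = - \frac{594084803}{18207}$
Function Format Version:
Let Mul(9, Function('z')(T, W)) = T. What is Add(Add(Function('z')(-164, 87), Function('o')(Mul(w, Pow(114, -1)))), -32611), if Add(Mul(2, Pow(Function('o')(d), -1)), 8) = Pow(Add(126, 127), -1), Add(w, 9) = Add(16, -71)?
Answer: Rational(-594084803, 18207) ≈ -32629.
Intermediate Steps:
Function('z')(T, W) = Mul(Rational(1, 9), T)
w = -64 (w = Add(-9, Add(16, -71)) = Add(-9, -55) = -64)
Function('o')(d) = Rational(-506, 2023) (Function('o')(d) = Mul(2, Pow(Add(-8, Pow(Add(126, 127), -1)), -1)) = Mul(2, Pow(Add(-8, Pow(253, -1)), -1)) = Mul(2, Pow(Add(-8, Rational(1, 253)), -1)) = Mul(2, Pow(Rational(-2023, 253), -1)) = Mul(2, Rational(-253, 2023)) = Rational(-506, 2023))
Add(Add(Function('z')(-164, 87), Function('o')(Mul(w, Pow(114, -1)))), -32611) = Add(Add(Mul(Rational(1, 9), -164), Rational(-506, 2023)), -32611) = Add(Add(Rational(-164, 9), Rational(-506, 2023)), -32611) = Add(Rational(-336326, 18207), -32611) = Rational(-594084803, 18207)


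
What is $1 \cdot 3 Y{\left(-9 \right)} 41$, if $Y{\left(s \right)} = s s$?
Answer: $9963$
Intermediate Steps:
$Y{\left(s \right)} = s^{2}$
$1 \cdot 3 Y{\left(-9 \right)} 41 = 1 \cdot 3 \left(-9\right)^{2} \cdot 41 = 3 \cdot 81 \cdot 41 = 243 \cdot 41 = 9963$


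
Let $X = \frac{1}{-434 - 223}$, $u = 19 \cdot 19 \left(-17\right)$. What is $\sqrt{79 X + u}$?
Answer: $\frac{2 i \sqrt{73585606}}{219} \approx 78.34 i$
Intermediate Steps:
$u = -6137$ ($u = 361 \left(-17\right) = -6137$)
$X = - \frac{1}{657}$ ($X = \frac{1}{-657} = - \frac{1}{657} \approx -0.0015221$)
$\sqrt{79 X + u} = \sqrt{79 \left(- \frac{1}{657}\right) - 6137} = \sqrt{- \frac{79}{657} - 6137} = \sqrt{- \frac{4032088}{657}} = \frac{2 i \sqrt{73585606}}{219}$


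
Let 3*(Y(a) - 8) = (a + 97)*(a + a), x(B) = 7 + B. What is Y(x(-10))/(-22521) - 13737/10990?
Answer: -102464259/82501930 ≈ -1.2420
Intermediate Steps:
Y(a) = 8 + 2*a*(97 + a)/3 (Y(a) = 8 + ((a + 97)*(a + a))/3 = 8 + ((97 + a)*(2*a))/3 = 8 + (2*a*(97 + a))/3 = 8 + 2*a*(97 + a)/3)
Y(x(-10))/(-22521) - 13737/10990 = (8 + 2*(7 - 10)²/3 + 194*(7 - 10)/3)/(-22521) - 13737/10990 = (8 + (⅔)*(-3)² + (194/3)*(-3))*(-1/22521) - 13737*1/10990 = (8 + (⅔)*9 - 194)*(-1/22521) - 13737/10990 = (8 + 6 - 194)*(-1/22521) - 13737/10990 = -180*(-1/22521) - 13737/10990 = 60/7507 - 13737/10990 = -102464259/82501930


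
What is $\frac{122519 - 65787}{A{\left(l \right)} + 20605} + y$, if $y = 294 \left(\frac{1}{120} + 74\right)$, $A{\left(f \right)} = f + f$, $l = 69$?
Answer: $\frac{9027845207}{414860} \approx 21761.0$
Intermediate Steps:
$A{\left(f \right)} = 2 f$
$y = \frac{435169}{20}$ ($y = 294 \left(\frac{1}{120} + 74\right) = 294 \cdot \frac{8881}{120} = \frac{435169}{20} \approx 21758.0$)
$\frac{122519 - 65787}{A{\left(l \right)} + 20605} + y = \frac{122519 - 65787}{2 \cdot 69 + 20605} + \frac{435169}{20} = \frac{56732}{138 + 20605} + \frac{435169}{20} = \frac{56732}{20743} + \frac{435169}{20} = \frac{9027845207}{414860}$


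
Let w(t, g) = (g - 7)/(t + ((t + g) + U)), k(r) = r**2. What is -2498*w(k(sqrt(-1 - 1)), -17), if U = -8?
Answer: -59952/29 ≈ -2067.3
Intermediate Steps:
w(t, g) = (-7 + g)/(-8 + g + 2*t) (w(t, g) = (g - 7)/(t + ((t + g) - 8)) = (-7 + g)/(t + ((g + t) - 8)) = (-7 + g)/(t + (-8 + g + t)) = (-7 + g)/(-8 + g + 2*t))
-2498*w(k(sqrt(-1 - 1)), -17) = -2498*(-7 - 17)/(-8 - 17 + 2*(sqrt(-1 - 1))**2) = -2498*(-24)/(-8 - 17 + 2*(sqrt(-2))**2) = -2498*(-24)/(-8 - 17 + 2*(I*sqrt(2))**2) = -2498*(-24)/(-8 - 17 + 2*(-2)) = -2498*(-24)/(-8 - 17 - 4) = -2498*(-24)/(-29) = -(-2498)*(-24)/29 = -2498*24/29 = -59952/29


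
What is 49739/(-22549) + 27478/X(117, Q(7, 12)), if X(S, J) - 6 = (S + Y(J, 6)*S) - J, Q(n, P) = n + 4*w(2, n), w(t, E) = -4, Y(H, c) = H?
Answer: -665411041/20767629 ≈ -32.041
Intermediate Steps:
Q(n, P) = -16 + n (Q(n, P) = n + 4*(-4) = n - 16 = -16 + n)
X(S, J) = 6 + S - J + J*S (X(S, J) = 6 + ((S + J*S) - J) = 6 + (S - J + J*S) = 6 + S - J + J*S)
49739/(-22549) + 27478/X(117, Q(7, 12)) = 49739/(-22549) + 27478/(6 + 117 - (-16 + 7) + (-16 + 7)*117) = 49739*(-1/22549) + 27478/(6 + 117 - 1*(-9) - 9*117) = -49739/22549 + 27478/(6 + 117 + 9 - 1053) = -49739/22549 + 27478/(-921) = -49739/22549 + 27478*(-1/921) = -49739/22549 - 27478/921 = -665411041/20767629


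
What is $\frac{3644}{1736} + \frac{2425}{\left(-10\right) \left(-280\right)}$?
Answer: $\frac{10295}{3472} \approx 2.9651$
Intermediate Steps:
$\frac{3644}{1736} + \frac{2425}{\left(-10\right) \left(-280\right)} = 3644 \cdot \frac{1}{1736} + \frac{2425}{2800} = \frac{911}{434} + 2425 \cdot \frac{1}{2800} = \frac{911}{434} + \frac{97}{112} = \frac{10295}{3472}$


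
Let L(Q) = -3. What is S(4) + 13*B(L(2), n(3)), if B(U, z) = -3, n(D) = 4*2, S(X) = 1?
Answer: -38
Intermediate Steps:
n(D) = 8
S(4) + 13*B(L(2), n(3)) = 1 + 13*(-3) = 1 - 39 = -38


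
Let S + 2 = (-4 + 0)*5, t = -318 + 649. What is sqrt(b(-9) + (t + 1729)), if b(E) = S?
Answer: sqrt(2038) ≈ 45.144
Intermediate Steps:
t = 331
S = -22 (S = -2 + (-4 + 0)*5 = -2 - 4*5 = -2 - 20 = -22)
b(E) = -22
sqrt(b(-9) + (t + 1729)) = sqrt(-22 + (331 + 1729)) = sqrt(-22 + 2060) = sqrt(2038)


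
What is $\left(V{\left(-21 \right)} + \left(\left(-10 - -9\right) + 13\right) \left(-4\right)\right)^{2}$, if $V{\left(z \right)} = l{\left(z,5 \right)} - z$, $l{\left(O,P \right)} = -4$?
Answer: $961$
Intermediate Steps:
$V{\left(z \right)} = -4 - z$
$\left(V{\left(-21 \right)} + \left(\left(-10 - -9\right) + 13\right) \left(-4\right)\right)^{2} = \left(\left(-4 - -21\right) + \left(\left(-10 - -9\right) + 13\right) \left(-4\right)\right)^{2} = \left(\left(-4 + 21\right) + \left(\left(-10 + 9\right) + 13\right) \left(-4\right)\right)^{2} = \left(17 + \left(-1 + 13\right) \left(-4\right)\right)^{2} = \left(17 + 12 \left(-4\right)\right)^{2} = \left(17 - 48\right)^{2} = \left(-31\right)^{2} = 961$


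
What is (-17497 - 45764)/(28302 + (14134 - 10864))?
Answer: -7029/3508 ≈ -2.0037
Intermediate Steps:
(-17497 - 45764)/(28302 + (14134 - 10864)) = -63261/(28302 + 3270) = -63261/31572 = -63261*1/31572 = -7029/3508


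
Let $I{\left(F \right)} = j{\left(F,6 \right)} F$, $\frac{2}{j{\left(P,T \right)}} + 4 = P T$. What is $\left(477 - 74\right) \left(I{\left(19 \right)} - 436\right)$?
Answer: $- \frac{9656283}{55} \approx -1.7557 \cdot 10^{5}$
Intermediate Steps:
$j{\left(P,T \right)} = \frac{2}{-4 + P T}$
$I{\left(F \right)} = \frac{2 F}{-4 + 6 F}$ ($I{\left(F \right)} = \frac{2}{-4 + F 6} F = \frac{2}{-4 + 6 F} F = \frac{2 F}{-4 + 6 F}$)
$\left(477 - 74\right) \left(I{\left(19 \right)} - 436\right) = \left(477 - 74\right) \left(\frac{19}{-2 + 3 \cdot 19} - 436\right) = 403 \left(\frac{19}{-2 + 57} - 436\right) = 403 \left(\frac{19}{55} - 436\right) = 403 \left(- \frac{23961}{55}\right) = - \frac{9656283}{55}$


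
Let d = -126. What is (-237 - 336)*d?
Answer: 72198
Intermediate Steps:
(-237 - 336)*d = (-237 - 336)*(-126) = -573*(-126) = 72198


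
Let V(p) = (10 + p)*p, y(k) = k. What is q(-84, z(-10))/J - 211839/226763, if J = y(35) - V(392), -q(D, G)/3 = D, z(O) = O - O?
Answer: -4776023841/5103754841 ≈ -0.93579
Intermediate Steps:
z(O) = 0
V(p) = p*(10 + p)
q(D, G) = -3*D
J = -157549 (J = 35 - 392*(10 + 392) = 35 - 392*402 = 35 - 1*157584 = 35 - 157584 = -157549)
q(-84, z(-10))/J - 211839/226763 = -3*(-84)/(-157549) - 211839/226763 = 252*(-1/157549) - 211839*1/226763 = -36/22507 - 211839/226763 = -4776023841/5103754841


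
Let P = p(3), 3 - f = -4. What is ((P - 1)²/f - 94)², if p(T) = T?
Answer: 427716/49 ≈ 8728.9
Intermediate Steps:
f = 7 (f = 3 - 1*(-4) = 3 + 4 = 7)
P = 3
((P - 1)²/f - 94)² = ((3 - 1)²/7 - 94)² = ((⅐)*2² - 94)² = ((⅐)*4 - 94)² = (4/7 - 94)² = (-654/7)² = 427716/49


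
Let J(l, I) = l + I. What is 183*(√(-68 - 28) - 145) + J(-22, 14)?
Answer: -26543 + 732*I*√6 ≈ -26543.0 + 1793.0*I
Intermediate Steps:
J(l, I) = I + l
183*(√(-68 - 28) - 145) + J(-22, 14) = 183*(√(-68 - 28) - 145) + (14 - 22) = 183*(√(-96) - 145) - 8 = 183*(4*I*√6 - 145) - 8 = 183*(-145 + 4*I*√6) - 8 = (-26535 + 732*I*√6) - 8 = -26543 + 732*I*√6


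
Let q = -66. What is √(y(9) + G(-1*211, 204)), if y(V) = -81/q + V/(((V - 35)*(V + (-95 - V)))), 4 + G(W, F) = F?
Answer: √37137613370/13585 ≈ 14.186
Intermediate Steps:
G(W, F) = -4 + F
y(V) = 27/22 + V/(3325 - 95*V) (y(V) = -81/(-66) + V/(((V - 35)*(V + (-95 - V)))) = -81*(-1/66) + V/(((-35 + V)*(-95))) = 27/22 + V/(3325 - 95*V))
√(y(9) + G(-1*211, 204)) = √((-89775 + 2543*9)/(2090*(-35 + 9)) + (-4 + 204)) = √((1/2090)*(-89775 + 22887)/(-26) + 200) = √((1/2090)*(-1/26)*(-66888) + 200) = √(16722/13585 + 200) = √(2733722/13585) = √37137613370/13585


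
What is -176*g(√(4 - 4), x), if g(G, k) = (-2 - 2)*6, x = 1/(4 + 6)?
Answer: 4224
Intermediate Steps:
x = ⅒ (x = 1/10 = ⅒ ≈ 0.10000)
g(G, k) = -24 (g(G, k) = -4*6 = -24)
-176*g(√(4 - 4), x) = -176*(-24) = 4224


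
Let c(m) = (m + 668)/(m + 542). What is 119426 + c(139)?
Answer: 27109971/227 ≈ 1.1943e+5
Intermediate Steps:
c(m) = (668 + m)/(542 + m)
119426 + c(139) = 119426 + (668 + 139)/(542 + 139) = 119426 + 807/681 = 119426 + (1/681)*807 = 119426 + 269/227 = 27109971/227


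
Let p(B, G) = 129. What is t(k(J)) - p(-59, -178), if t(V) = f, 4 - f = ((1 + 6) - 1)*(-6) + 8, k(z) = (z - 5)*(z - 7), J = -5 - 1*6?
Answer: -97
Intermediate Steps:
J = -11 (J = -5 - 6 = -11)
k(z) = (-7 + z)*(-5 + z) (k(z) = (-5 + z)*(-7 + z) = (-7 + z)*(-5 + z))
f = 32 (f = 4 - (((1 + 6) - 1)*(-6) + 8) = 4 - ((7 - 1)*(-6) + 8) = 4 - (6*(-6) + 8) = 4 - (-36 + 8) = 4 - 1*(-28) = 4 + 28 = 32)
t(V) = 32
t(k(J)) - p(-59, -178) = 32 - 1*129 = 32 - 129 = -97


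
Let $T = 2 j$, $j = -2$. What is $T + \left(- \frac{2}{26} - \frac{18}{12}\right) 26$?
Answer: $-45$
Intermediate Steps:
$T = -4$ ($T = 2 \left(-2\right) = -4$)
$T + \left(- \frac{2}{26} - \frac{18}{12}\right) 26 = -4 + \left(- \frac{2}{26} - \frac{18}{12}\right) 26 = -4 + \left(\left(-2\right) \frac{1}{26} - \frac{3}{2}\right) 26 = -4 + \left(- \frac{1}{13} - \frac{3}{2}\right) 26 = -4 - 41 = -45$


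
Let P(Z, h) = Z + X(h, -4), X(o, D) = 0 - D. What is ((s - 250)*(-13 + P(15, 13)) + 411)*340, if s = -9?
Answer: -388620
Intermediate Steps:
X(o, D) = -D
P(Z, h) = 4 + Z (P(Z, h) = Z - 1*(-4) = Z + 4 = 4 + Z)
((s - 250)*(-13 + P(15, 13)) + 411)*340 = ((-9 - 250)*(-13 + (4 + 15)) + 411)*340 = (-259*(-13 + 19) + 411)*340 = (-259*6 + 411)*340 = (-1554 + 411)*340 = -1143*340 = -388620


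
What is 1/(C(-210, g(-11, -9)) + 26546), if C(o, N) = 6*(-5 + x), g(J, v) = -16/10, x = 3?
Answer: 1/26534 ≈ 3.7687e-5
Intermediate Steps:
g(J, v) = -8/5 (g(J, v) = -16*1/10 = -8/5)
C(o, N) = -12 (C(o, N) = 6*(-5 + 3) = 6*(-2) = -12)
1/(C(-210, g(-11, -9)) + 26546) = 1/(-12 + 26546) = 1/26534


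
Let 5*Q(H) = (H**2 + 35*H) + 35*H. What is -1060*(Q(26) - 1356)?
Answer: 908208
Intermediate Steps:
Q(H) = 14*H + H**2/5 (Q(H) = ((H**2 + 35*H) + 35*H)/5 = (H**2 + 70*H)/5 = 14*H + H**2/5)
-1060*(Q(26) - 1356) = -1060*((1/5)*26*(70 + 26) - 1356) = -1060*((1/5)*26*96 - 1356) = -1060*(2496/5 - 1356) = -1060*(-4284/5) = 908208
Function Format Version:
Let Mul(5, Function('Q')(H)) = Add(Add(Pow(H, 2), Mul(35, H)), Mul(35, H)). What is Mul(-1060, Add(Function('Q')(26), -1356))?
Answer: 908208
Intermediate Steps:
Function('Q')(H) = Add(Mul(14, H), Mul(Rational(1, 5), Pow(H, 2))) (Function('Q')(H) = Mul(Rational(1, 5), Add(Add(Pow(H, 2), Mul(35, H)), Mul(35, H))) = Mul(Rational(1, 5), Add(Pow(H, 2), Mul(70, H))) = Add(Mul(14, H), Mul(Rational(1, 5), Pow(H, 2))))
Mul(-1060, Add(Function('Q')(26), -1356)) = Mul(-1060, Add(Mul(Rational(1, 5), 26, Add(70, 26)), -1356)) = Mul(-1060, Add(Mul(Rational(1, 5), 26, 96), -1356)) = Mul(-1060, Add(Rational(2496, 5), -1356)) = Mul(-1060, Rational(-4284, 5)) = 908208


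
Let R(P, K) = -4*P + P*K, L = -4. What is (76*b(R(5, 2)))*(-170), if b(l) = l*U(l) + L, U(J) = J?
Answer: -1240320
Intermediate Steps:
R(P, K) = -4*P + K*P
b(l) = -4 + l**2 (b(l) = l*l - 4 = l**2 - 4 = -4 + l**2)
(76*b(R(5, 2)))*(-170) = (76*(-4 + (5*(-4 + 2))**2))*(-170) = (76*(-4 + (5*(-2))**2))*(-170) = (76*(-4 + (-10)**2))*(-170) = (76*(-4 + 100))*(-170) = (76*96)*(-170) = 7296*(-170) = -1240320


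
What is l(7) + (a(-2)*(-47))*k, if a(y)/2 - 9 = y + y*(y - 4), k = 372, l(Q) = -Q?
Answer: -664399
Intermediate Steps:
a(y) = 18 + 2*y + 2*y*(-4 + y) (a(y) = 18 + 2*(y + y*(y - 4)) = 18 + 2*(y + y*(-4 + y)) = 18 + (2*y + 2*y*(-4 + y)) = 18 + 2*y + 2*y*(-4 + y))
l(7) + (a(-2)*(-47))*k = -1*7 + ((18 - 6*(-2) + 2*(-2)²)*(-47))*372 = -7 + ((18 + 12 + 2*4)*(-47))*372 = -7 + ((18 + 12 + 8)*(-47))*372 = -7 + (38*(-47))*372 = -7 - 1786*372 = -7 - 664392 = -664399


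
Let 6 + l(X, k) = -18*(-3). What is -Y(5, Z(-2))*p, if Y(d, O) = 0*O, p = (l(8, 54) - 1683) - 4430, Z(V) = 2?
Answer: 0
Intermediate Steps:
l(X, k) = 48 (l(X, k) = -6 - 18*(-3) = -6 + 54 = 48)
p = -6065 (p = (48 - 1683) - 4430 = -1635 - 4430 = -6065)
Y(d, O) = 0
-Y(5, Z(-2))*p = -0*(-6065) = -1*0 = 0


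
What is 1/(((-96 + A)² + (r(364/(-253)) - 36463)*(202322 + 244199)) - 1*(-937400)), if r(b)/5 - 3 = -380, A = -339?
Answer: -1/17122060683 ≈ -5.8404e-11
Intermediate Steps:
r(b) = -1885 (r(b) = 15 + 5*(-380) = 15 - 1900 = -1885)
1/(((-96 + A)² + (r(364/(-253)) - 36463)*(202322 + 244199)) - 1*(-937400)) = 1/(((-96 - 339)² + (-1885 - 36463)*(202322 + 244199)) - 1*(-937400)) = 1/(((-435)² - 38348*446521) + 937400) = 1/((189225 - 17123187308) + 937400) = 1/(-17122998083 + 937400) = 1/(-17122060683) = -1/17122060683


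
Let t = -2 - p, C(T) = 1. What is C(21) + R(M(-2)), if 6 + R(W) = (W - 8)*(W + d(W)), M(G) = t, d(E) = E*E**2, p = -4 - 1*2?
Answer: -277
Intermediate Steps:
p = -6 (p = -4 - 2 = -6)
d(E) = E**3
t = 4 (t = -2 - 1*(-6) = -2 + 6 = 4)
M(G) = 4
R(W) = -6 + (-8 + W)*(W + W**3) (R(W) = -6 + (W - 8)*(W + W**3) = -6 + (-8 + W)*(W + W**3))
C(21) + R(M(-2)) = 1 + (-6 + 4**2 + 4**4 - 8*4 - 8*4**3) = 1 + (-6 + 16 + 256 - 32 - 8*64) = 1 + (-6 + 16 + 256 - 32 - 512) = 1 - 278 = -277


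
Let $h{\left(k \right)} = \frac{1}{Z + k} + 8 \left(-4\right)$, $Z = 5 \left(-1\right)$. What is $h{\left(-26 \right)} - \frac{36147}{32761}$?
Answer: $- \frac{33652230}{1015591} \approx -33.136$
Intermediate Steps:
$Z = -5$
$h{\left(k \right)} = -32 + \frac{1}{-5 + k}$ ($h{\left(k \right)} = \frac{1}{-5 + k} + 8 \left(-4\right) = \frac{1}{-5 + k} - 32 = -32 + \frac{1}{-5 + k}$)
$h{\left(-26 \right)} - \frac{36147}{32761} = \frac{161 - -832}{-5 - 26} - \frac{36147}{32761} = \frac{161 + 832}{-31} - \frac{36147}{32761} = \left(- \frac{1}{31}\right) 993 - \frac{36147}{32761} = - \frac{993}{31} - \frac{36147}{32761} = - \frac{33652230}{1015591}$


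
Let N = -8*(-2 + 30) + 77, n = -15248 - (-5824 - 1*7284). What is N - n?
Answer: 1993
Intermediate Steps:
n = -2140 (n = -15248 - (-5824 - 7284) = -15248 - 1*(-13108) = -15248 + 13108 = -2140)
N = -147 (N = -8*28 + 77 = -224 + 77 = -147)
N - n = -147 - 1*(-2140) = -147 + 2140 = 1993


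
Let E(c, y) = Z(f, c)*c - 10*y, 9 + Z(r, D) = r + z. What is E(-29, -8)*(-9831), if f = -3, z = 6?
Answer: -2497074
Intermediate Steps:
Z(r, D) = -3 + r (Z(r, D) = -9 + (r + 6) = -9 + (6 + r) = -3 + r)
E(c, y) = -10*y - 6*c (E(c, y) = (-3 - 3)*c - 10*y = -6*c - 10*y = -10*y - 6*c)
E(-29, -8)*(-9831) = (-10*(-8) - 6*(-29))*(-9831) = (80 + 174)*(-9831) = 254*(-9831) = -2497074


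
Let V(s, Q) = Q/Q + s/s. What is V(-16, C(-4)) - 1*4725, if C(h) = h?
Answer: -4723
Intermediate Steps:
V(s, Q) = 2 (V(s, Q) = 1 + 1 = 2)
V(-16, C(-4)) - 1*4725 = 2 - 1*4725 = 2 - 4725 = -4723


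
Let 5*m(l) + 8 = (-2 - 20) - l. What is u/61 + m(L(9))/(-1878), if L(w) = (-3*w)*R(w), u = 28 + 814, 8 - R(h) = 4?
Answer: 1316937/95465 ≈ 13.795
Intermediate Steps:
R(h) = 4 (R(h) = 8 - 1*4 = 8 - 4 = 4)
u = 842
L(w) = -12*w (L(w) = -3*w*4 = -12*w)
m(l) = -6 - l/5 (m(l) = -8/5 + ((-2 - 20) - l)/5 = -8/5 + (-22 - l)/5 = -8/5 + (-22/5 - l/5) = -6 - l/5)
u/61 + m(L(9))/(-1878) = 842/61 + (-6 - (-12)*9/5)/(-1878) = 842*(1/61) + (-6 - 1/5*(-108))*(-1/1878) = 842/61 + (-6 + 108/5)*(-1/1878) = 842/61 + (78/5)*(-1/1878) = 842/61 - 13/1565 = 1316937/95465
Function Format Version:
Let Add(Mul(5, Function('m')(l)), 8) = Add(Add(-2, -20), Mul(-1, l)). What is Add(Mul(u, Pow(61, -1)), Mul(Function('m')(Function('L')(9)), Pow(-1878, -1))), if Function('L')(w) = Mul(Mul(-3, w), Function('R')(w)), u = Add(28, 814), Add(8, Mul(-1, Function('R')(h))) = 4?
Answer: Rational(1316937, 95465) ≈ 13.795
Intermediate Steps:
Function('R')(h) = 4 (Function('R')(h) = Add(8, Mul(-1, 4)) = Add(8, -4) = 4)
u = 842
Function('L')(w) = Mul(-12, w) (Function('L')(w) = Mul(Mul(-3, w), 4) = Mul(-12, w))
Function('m')(l) = Add(-6, Mul(Rational(-1, 5), l)) (Function('m')(l) = Add(Rational(-8, 5), Mul(Rational(1, 5), Add(Add(-2, -20), Mul(-1, l)))) = Add(Rational(-8, 5), Mul(Rational(1, 5), Add(-22, Mul(-1, l)))) = Add(Rational(-8, 5), Add(Rational(-22, 5), Mul(Rational(-1, 5), l))) = Add(-6, Mul(Rational(-1, 5), l)))
Add(Mul(u, Pow(61, -1)), Mul(Function('m')(Function('L')(9)), Pow(-1878, -1))) = Add(Mul(842, Pow(61, -1)), Mul(Add(-6, Mul(Rational(-1, 5), Mul(-12, 9))), Pow(-1878, -1))) = Add(Mul(842, Rational(1, 61)), Mul(Add(-6, Mul(Rational(-1, 5), -108)), Rational(-1, 1878))) = Add(Rational(842, 61), Mul(Add(-6, Rational(108, 5)), Rational(-1, 1878))) = Add(Rational(842, 61), Mul(Rational(78, 5), Rational(-1, 1878))) = Add(Rational(842, 61), Rational(-13, 1565)) = Rational(1316937, 95465)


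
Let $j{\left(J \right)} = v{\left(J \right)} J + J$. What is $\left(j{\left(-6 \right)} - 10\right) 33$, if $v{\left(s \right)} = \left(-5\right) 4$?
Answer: $3432$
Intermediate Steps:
$v{\left(s \right)} = -20$
$j{\left(J \right)} = - 19 J$ ($j{\left(J \right)} = - 20 J + J = - 19 J$)
$\left(j{\left(-6 \right)} - 10\right) 33 = \left(\left(-19\right) \left(-6\right) - 10\right) 33 = \left(114 - 10\right) 33 = 104 \cdot 33 = 3432$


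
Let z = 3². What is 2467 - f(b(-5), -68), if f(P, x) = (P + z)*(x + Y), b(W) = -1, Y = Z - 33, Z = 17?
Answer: 3139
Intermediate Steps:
z = 9
Y = -16 (Y = 17 - 33 = -16)
f(P, x) = (-16 + x)*(9 + P) (f(P, x) = (P + 9)*(x - 16) = (9 + P)*(-16 + x) = (-16 + x)*(9 + P))
2467 - f(b(-5), -68) = 2467 - (-144 - 16*(-1) + 9*(-68) - 1*(-68)) = 2467 - (-144 + 16 - 612 + 68) = 2467 - 1*(-672) = 2467 + 672 = 3139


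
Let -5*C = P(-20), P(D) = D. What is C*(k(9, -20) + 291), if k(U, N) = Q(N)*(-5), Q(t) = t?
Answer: 1564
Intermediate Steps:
C = 4 (C = -⅕*(-20) = 4)
k(U, N) = -5*N (k(U, N) = N*(-5) = -5*N)
C*(k(9, -20) + 291) = 4*(-5*(-20) + 291) = 4*(100 + 291) = 4*391 = 1564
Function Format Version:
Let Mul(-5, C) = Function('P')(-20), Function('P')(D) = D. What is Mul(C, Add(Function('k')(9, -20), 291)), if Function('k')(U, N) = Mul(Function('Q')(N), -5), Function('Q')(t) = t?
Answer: 1564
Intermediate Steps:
C = 4 (C = Mul(Rational(-1, 5), -20) = 4)
Function('k')(U, N) = Mul(-5, N) (Function('k')(U, N) = Mul(N, -5) = Mul(-5, N))
Mul(C, Add(Function('k')(9, -20), 291)) = Mul(4, Add(Mul(-5, -20), 291)) = Mul(4, Add(100, 291)) = Mul(4, 391) = 1564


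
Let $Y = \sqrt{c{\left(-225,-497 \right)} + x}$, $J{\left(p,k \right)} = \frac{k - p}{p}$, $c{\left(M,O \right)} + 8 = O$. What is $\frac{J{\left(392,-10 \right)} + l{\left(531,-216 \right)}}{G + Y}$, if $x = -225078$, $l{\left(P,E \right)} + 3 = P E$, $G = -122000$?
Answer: $\frac{685676752500}{729327053567} + \frac{22481205 i \sqrt{225583}}{2917308214268} \approx 0.94015 + 0.0036601 i$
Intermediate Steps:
$c{\left(M,O \right)} = -8 + O$
$l{\left(P,E \right)} = -3 + E P$ ($l{\left(P,E \right)} = -3 + P E = -3 + E P$)
$J{\left(p,k \right)} = \frac{k - p}{p}$
$Y = i \sqrt{225583}$ ($Y = \sqrt{\left(-8 - 497\right) - 225078} = \sqrt{-505 - 225078} = \sqrt{-225583} = i \sqrt{225583} \approx 474.96 i$)
$\frac{J{\left(392,-10 \right)} + l{\left(531,-216 \right)}}{G + Y} = \frac{\frac{-10 - 392}{392} - 114699}{-122000 + i \sqrt{225583}} = \frac{\frac{1}{392} \left(-402\right) - 114699}{-122000 + i \sqrt{225583}} = \frac{- \frac{201}{196} - 114699}{-122000 + i \sqrt{225583}} = - \frac{22481205}{196 \left(-122000 + i \sqrt{225583}\right)}$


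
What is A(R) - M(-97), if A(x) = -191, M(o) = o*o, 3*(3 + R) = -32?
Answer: -9600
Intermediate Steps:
R = -41/3 (R = -3 + (⅓)*(-32) = -3 - 32/3 = -41/3 ≈ -13.667)
M(o) = o²
A(R) - M(-97) = -191 - 1*(-97)² = -191 - 1*9409 = -191 - 9409 = -9600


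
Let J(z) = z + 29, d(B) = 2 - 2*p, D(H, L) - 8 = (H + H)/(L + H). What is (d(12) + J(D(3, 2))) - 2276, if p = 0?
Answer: -11179/5 ≈ -2235.8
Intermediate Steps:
D(H, L) = 8 + 2*H/(H + L) (D(H, L) = 8 + (H + H)/(L + H) = 8 + (2*H)/(H + L) = 8 + 2*H/(H + L))
d(B) = 2 (d(B) = 2 - 2*0 = 2 + 0 = 2)
J(z) = 29 + z
(d(12) + J(D(3, 2))) - 2276 = (2 + (29 + 2*(4*2 + 5*3)/(3 + 2))) - 2276 = (2 + (29 + 2*(8 + 15)/5)) - 2276 = (2 + (29 + 2*(⅕)*23)) - 2276 = (2 + (29 + 46/5)) - 2276 = (2 + 191/5) - 2276 = 201/5 - 2276 = -11179/5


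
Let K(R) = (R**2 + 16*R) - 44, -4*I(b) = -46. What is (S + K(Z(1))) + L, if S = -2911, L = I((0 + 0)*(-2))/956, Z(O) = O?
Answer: -5617433/1912 ≈ -2938.0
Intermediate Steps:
I(b) = 23/2 (I(b) = -1/4*(-46) = 23/2)
K(R) = -44 + R**2 + 16*R
L = 23/1912 (L = (23/2)/956 = (23/2)*(1/956) = 23/1912 ≈ 0.012029)
(S + K(Z(1))) + L = (-2911 + (-44 + 1**2 + 16*1)) + 23/1912 = (-2911 + (-44 + 1 + 16)) + 23/1912 = (-2911 - 27) + 23/1912 = -2938 + 23/1912 = -5617433/1912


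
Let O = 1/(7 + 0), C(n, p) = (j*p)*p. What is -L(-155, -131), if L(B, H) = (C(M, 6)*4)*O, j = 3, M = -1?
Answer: -432/7 ≈ -61.714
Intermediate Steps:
C(n, p) = 3*p² (C(n, p) = (3*p)*p = 3*p²)
O = ⅐ (O = 1/7 = ⅐ ≈ 0.14286)
L(B, H) = 432/7 (L(B, H) = ((3*6²)*4)*(⅐) = ((3*36)*4)*(⅐) = (108*4)*(⅐) = 432*(⅐) = 432/7)
-L(-155, -131) = -1*432/7 = -432/7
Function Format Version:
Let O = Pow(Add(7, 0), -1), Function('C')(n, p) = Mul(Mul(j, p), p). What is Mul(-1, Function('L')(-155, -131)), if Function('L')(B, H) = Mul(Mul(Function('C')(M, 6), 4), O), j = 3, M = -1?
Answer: Rational(-432, 7) ≈ -61.714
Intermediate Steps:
Function('C')(n, p) = Mul(3, Pow(p, 2)) (Function('C')(n, p) = Mul(Mul(3, p), p) = Mul(3, Pow(p, 2)))
O = Rational(1, 7) (O = Pow(7, -1) = Rational(1, 7) ≈ 0.14286)
Function('L')(B, H) = Rational(432, 7) (Function('L')(B, H) = Mul(Mul(Mul(3, Pow(6, 2)), 4), Rational(1, 7)) = Mul(Mul(Mul(3, 36), 4), Rational(1, 7)) = Mul(Mul(108, 4), Rational(1, 7)) = Mul(432, Rational(1, 7)) = Rational(432, 7))
Mul(-1, Function('L')(-155, -131)) = Mul(-1, Rational(432, 7)) = Rational(-432, 7)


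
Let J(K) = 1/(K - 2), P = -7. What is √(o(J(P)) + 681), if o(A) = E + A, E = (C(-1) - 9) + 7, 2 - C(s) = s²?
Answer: √6119/3 ≈ 26.075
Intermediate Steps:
C(s) = 2 - s²
E = -1 (E = ((2 - 1*(-1)²) - 9) + 7 = ((2 - 1*1) - 9) + 7 = ((2 - 1) - 9) + 7 = (1 - 9) + 7 = -8 + 7 = -1)
J(K) = 1/(-2 + K)
o(A) = -1 + A
√(o(J(P)) + 681) = √((-1 + 1/(-2 - 7)) + 681) = √((-1 + 1/(-9)) + 681) = √((-1 - ⅑) + 681) = √(-10/9 + 681) = √(6119/9) = √6119/3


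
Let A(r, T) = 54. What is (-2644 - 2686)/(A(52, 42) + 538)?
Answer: -2665/296 ≈ -9.0034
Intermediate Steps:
(-2644 - 2686)/(A(52, 42) + 538) = (-2644 - 2686)/(54 + 538) = -5330/592 = -5330*1/592 = -2665/296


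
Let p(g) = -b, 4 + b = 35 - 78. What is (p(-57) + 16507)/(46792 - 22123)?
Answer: 5518/8223 ≈ 0.67104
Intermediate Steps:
b = -47 (b = -4 + (35 - 78) = -4 - 43 = -47)
p(g) = 47 (p(g) = -1*(-47) = 47)
(p(-57) + 16507)/(46792 - 22123) = (47 + 16507)/(46792 - 22123) = 16554/24669 = 16554*(1/24669) = 5518/8223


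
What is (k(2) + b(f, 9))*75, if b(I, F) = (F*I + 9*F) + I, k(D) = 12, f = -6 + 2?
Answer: 3975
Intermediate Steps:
f = -4
b(I, F) = I + 9*F + F*I (b(I, F) = (9*F + F*I) + I = I + 9*F + F*I)
(k(2) + b(f, 9))*75 = (12 + (-4 + 9*9 + 9*(-4)))*75 = (12 + (-4 + 81 - 36))*75 = (12 + 41)*75 = 53*75 = 3975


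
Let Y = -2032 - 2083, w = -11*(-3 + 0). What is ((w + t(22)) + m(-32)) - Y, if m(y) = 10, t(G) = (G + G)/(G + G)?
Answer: 4159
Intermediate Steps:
w = 33 (w = -11*(-3) = 33)
t(G) = 1 (t(G) = (2*G)/((2*G)) = (2*G)*(1/(2*G)) = 1)
Y = -4115
((w + t(22)) + m(-32)) - Y = ((33 + 1) + 10) - 1*(-4115) = (34 + 10) + 4115 = 44 + 4115 = 4159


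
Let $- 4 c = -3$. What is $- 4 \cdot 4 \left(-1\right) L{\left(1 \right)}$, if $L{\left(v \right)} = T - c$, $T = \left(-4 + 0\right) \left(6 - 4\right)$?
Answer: $-140$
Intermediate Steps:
$c = \frac{3}{4}$ ($c = \left(- \frac{1}{4}\right) \left(-3\right) = \frac{3}{4} \approx 0.75$)
$T = -8$ ($T = \left(-4\right) 2 = -8$)
$L{\left(v \right)} = - \frac{35}{4}$ ($L{\left(v \right)} = -8 - \frac{3}{4} = - \frac{35}{4}$)
$- 4 \cdot 4 \left(-1\right) L{\left(1 \right)} = - 4 \cdot 4 \left(-1\right) \left(- \frac{35}{4}\right) = \left(-4\right) \left(-4\right) \left(- \frac{35}{4}\right) = 16 \left(- \frac{35}{4}\right) = -140$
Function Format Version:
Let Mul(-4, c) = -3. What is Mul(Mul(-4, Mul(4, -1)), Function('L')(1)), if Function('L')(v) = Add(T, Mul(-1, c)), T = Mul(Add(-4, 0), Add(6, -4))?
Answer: -140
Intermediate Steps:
c = Rational(3, 4) (c = Mul(Rational(-1, 4), -3) = Rational(3, 4) ≈ 0.75000)
T = -8 (T = Mul(-4, 2) = -8)
Function('L')(v) = Rational(-35, 4) (Function('L')(v) = Add(-8, Mul(-1, Rational(3, 4))) = Add(-8, Rational(-3, 4)) = Rational(-35, 4))
Mul(Mul(-4, Mul(4, -1)), Function('L')(1)) = Mul(Mul(-4, Mul(4, -1)), Rational(-35, 4)) = Mul(Mul(-4, -4), Rational(-35, 4)) = Mul(16, Rational(-35, 4)) = -140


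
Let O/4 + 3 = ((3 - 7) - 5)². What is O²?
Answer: 97344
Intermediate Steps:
O = 312 (O = -12 + 4*((3 - 7) - 5)² = -12 + 4*(-4 - 5)² = -12 + 4*(-9)² = -12 + 4*81 = -12 + 324 = 312)
O² = 312² = 97344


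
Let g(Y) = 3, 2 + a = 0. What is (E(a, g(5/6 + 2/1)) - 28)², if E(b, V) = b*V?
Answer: 1156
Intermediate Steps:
a = -2 (a = -2 + 0 = -2)
E(b, V) = V*b
(E(a, g(5/6 + 2/1)) - 28)² = (3*(-2) - 28)² = (-6 - 28)² = (-34)² = 1156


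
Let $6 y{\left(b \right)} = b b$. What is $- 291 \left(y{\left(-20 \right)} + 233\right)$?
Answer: $-87203$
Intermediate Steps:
$y{\left(b \right)} = \frac{b^{2}}{6}$ ($y{\left(b \right)} = \frac{b b}{6} = \frac{b^{2}}{6}$)
$- 291 \left(y{\left(-20 \right)} + 233\right) = - 291 \left(\frac{\left(-20\right)^{2}}{6} + 233\right) = - 291 \left(\frac{1}{6} \cdot 400 + 233\right) = - 291 \left(\frac{200}{3} + 233\right) = \left(-291\right) \frac{899}{3} = -87203$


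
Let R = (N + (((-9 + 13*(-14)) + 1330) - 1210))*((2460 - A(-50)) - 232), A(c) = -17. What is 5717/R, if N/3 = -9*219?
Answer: -5717/13434080 ≈ -0.00042556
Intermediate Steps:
N = -5913 (N = 3*(-9*219) = 3*(-1971) = -5913)
R = -13434080 (R = (-5913 + (((-9 + 13*(-14)) + 1330) - 1210))*((2460 - 1*(-17)) - 232) = (-5913 + (((-9 - 182) + 1330) - 1210))*((2460 + 17) - 232) = (-5913 + ((-191 + 1330) - 1210))*(2477 - 232) = (-5913 + (1139 - 1210))*2245 = (-5913 - 71)*2245 = -5984*2245 = -13434080)
5717/R = 5717/(-13434080) = 5717*(-1/13434080) = -5717/13434080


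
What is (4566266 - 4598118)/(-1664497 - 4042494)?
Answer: 31852/5706991 ≈ 0.0055812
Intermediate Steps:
(4566266 - 4598118)/(-1664497 - 4042494) = -31852/(-5706991) = -31852*(-1/5706991) = 31852/5706991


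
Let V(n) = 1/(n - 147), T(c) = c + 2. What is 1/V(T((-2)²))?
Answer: -141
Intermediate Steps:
T(c) = 2 + c
V(n) = 1/(-147 + n)
1/V(T((-2)²)) = 1/(1/(-147 + (2 + (-2)²))) = 1/(1/(-147 + (2 + 4))) = 1/(1/(-147 + 6)) = 1/(1/(-141)) = 1/(-1/141) = -141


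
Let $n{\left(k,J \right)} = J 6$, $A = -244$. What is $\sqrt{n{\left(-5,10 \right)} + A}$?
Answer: $2 i \sqrt{46} \approx 13.565 i$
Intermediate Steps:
$n{\left(k,J \right)} = 6 J$
$\sqrt{n{\left(-5,10 \right)} + A} = \sqrt{6 \cdot 10 - 244} = \sqrt{60 - 244} = \sqrt{-184} = 2 i \sqrt{46}$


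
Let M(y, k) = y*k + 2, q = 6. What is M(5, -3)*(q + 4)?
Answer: -130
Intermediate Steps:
M(y, k) = 2 + k*y (M(y, k) = k*y + 2 = 2 + k*y)
M(5, -3)*(q + 4) = (2 - 3*5)*(6 + 4) = (2 - 15)*10 = -13*10 = -130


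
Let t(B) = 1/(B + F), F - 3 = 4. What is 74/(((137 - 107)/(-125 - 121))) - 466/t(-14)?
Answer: 13276/5 ≈ 2655.2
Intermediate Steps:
F = 7 (F = 3 + 4 = 7)
t(B) = 1/(7 + B) (t(B) = 1/(B + 7) = 1/(7 + B))
74/(((137 - 107)/(-125 - 121))) - 466/t(-14) = 74/(((137 - 107)/(-125 - 121))) - 466/(1/(7 - 14)) = 74/((30/(-246))) - 466/(1/(-7)) = 74/((30*(-1/246))) - 466/(-⅐) = 74/(-5/41) - 466*(-7) = 74*(-41/5) + 3262 = -3034/5 + 3262 = 13276/5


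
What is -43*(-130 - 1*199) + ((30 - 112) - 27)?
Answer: 14038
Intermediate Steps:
-43*(-130 - 1*199) + ((30 - 112) - 27) = -43*(-130 - 199) + (-82 - 27) = -43*(-329) - 109 = 14147 - 109 = 14038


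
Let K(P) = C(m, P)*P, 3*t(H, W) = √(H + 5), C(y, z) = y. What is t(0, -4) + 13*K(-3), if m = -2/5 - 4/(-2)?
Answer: -312/5 + √5/3 ≈ -61.655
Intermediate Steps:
m = 8/5 (m = -2*⅕ - 4*(-½) = -⅖ + 2 = 8/5 ≈ 1.6000)
t(H, W) = √(5 + H)/3 (t(H, W) = √(H + 5)/3 = √(5 + H)/3)
K(P) = 8*P/5
t(0, -4) + 13*K(-3) = √(5 + 0)/3 + 13*((8/5)*(-3)) = √5/3 + 13*(-24/5) = √5/3 - 312/5 = -312/5 + √5/3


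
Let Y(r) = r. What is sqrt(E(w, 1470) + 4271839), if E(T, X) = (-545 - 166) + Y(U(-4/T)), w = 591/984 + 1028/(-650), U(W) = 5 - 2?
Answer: 17*sqrt(14779) ≈ 2066.7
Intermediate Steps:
U(W) = 3
w = -104567/106600 (w = 591*(1/984) + 1028*(-1/650) = 197/328 - 514/325 = -104567/106600 ≈ -0.98093)
E(T, X) = -708 (E(T, X) = (-545 - 166) + 3 = -711 + 3 = -708)
sqrt(E(w, 1470) + 4271839) = sqrt(-708 + 4271839) = sqrt(4271131) = 17*sqrt(14779)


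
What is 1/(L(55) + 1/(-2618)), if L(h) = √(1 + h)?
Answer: 2618/383819743 + 13707848*√14/383819743 ≈ 0.13364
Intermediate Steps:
1/(L(55) + 1/(-2618)) = 1/(√(1 + 55) + 1/(-2618)) = 1/(√56 - 1/2618) = 1/(2*√14 - 1/2618) = 1/(-1/2618 + 2*√14)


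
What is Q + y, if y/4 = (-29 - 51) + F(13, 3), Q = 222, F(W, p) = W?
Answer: -46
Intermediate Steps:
y = -268 (y = 4*((-29 - 51) + 13) = 4*(-80 + 13) = 4*(-67) = -268)
Q + y = 222 - 268 = -46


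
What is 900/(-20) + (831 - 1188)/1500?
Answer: -22619/500 ≈ -45.238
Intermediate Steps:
900/(-20) + (831 - 1188)/1500 = 900*(-1/20) - 357*1/1500 = -45 - 119/500 = -22619/500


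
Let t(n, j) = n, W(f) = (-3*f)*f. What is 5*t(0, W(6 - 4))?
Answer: 0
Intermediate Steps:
W(f) = -3*f²
5*t(0, W(6 - 4)) = 5*0 = 0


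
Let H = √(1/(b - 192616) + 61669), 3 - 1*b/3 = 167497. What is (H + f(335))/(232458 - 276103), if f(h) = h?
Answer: -67/8729 - 3*√3310674429750442/30337552210 ≈ -0.013365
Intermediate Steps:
b = -502482 (b = 9 - 3*167497 = 9 - 502491 = -502482)
H = 3*√3310674429750442/695098 (H = √(1/(-502482 - 192616) + 61669) = √(1/(-695098) + 61669) = √(-1/695098 + 61669) = √(42865998561/695098) = 3*√3310674429750442/695098 ≈ 248.33)
(H + f(335))/(232458 - 276103) = (3*√3310674429750442/695098 + 335)/(232458 - 276103) = (335 + 3*√3310674429750442/695098)/(-43645) = (335 + 3*√3310674429750442/695098)*(-1/43645) = -67/8729 - 3*√3310674429750442/30337552210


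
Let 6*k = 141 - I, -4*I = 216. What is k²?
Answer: 4225/4 ≈ 1056.3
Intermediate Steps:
I = -54 (I = -¼*216 = -54)
k = 65/2 (k = (141 - 1*(-54))/6 = (141 + 54)/6 = (⅙)*195 = 65/2 ≈ 32.500)
k² = (65/2)² = 4225/4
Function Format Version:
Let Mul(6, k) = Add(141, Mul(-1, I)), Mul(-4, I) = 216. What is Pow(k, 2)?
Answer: Rational(4225, 4) ≈ 1056.3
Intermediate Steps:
I = -54 (I = Mul(Rational(-1, 4), 216) = -54)
k = Rational(65, 2) (k = Mul(Rational(1, 6), Add(141, Mul(-1, -54))) = Mul(Rational(1, 6), Add(141, 54)) = Mul(Rational(1, 6), 195) = Rational(65, 2) ≈ 32.500)
Pow(k, 2) = Pow(Rational(65, 2), 2) = Rational(4225, 4)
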